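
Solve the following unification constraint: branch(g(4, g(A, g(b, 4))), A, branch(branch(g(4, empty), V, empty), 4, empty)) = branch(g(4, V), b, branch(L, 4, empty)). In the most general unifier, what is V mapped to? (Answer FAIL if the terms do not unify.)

g(b, g(b, 4))

Decompose branch/3: g(4, g(A, g(b, 4))) = g(4, V),  A = b,  branch(branch(g(4, empty), V, empty), 4, empty) = branch(L, 4, empty).
Decompose g/2: 4 = 4,  g(A, g(b, 4)) = V.
Delete trivial equation 4 = 4.
Bind V := g(A, g(b, 4)); substituting into the one remaining equation that mentions V gives: branch(branch(g(4, empty), g(A, g(b, 4)), empty), 4, empty) = branch(L, 4, empty).
Bind A := b; substituting into the remaining equation gives: branch(branch(g(4, empty), g(b, g(b, 4)), empty), 4, empty) = branch(L, 4, empty). Substituting into the earlier binding gives V := g(b, g(b, 4)).
Decompose branch/3: branch(g(4, empty), g(b, g(b, 4)), empty) = L,  4 = 4,  empty = empty.
Bind L := branch(g(4, empty), g(b, g(b, 4)), empty); no other remaining equation mentions L.
Delete trivial equation 4 = 4.
Delete trivial equation empty = empty.
MGU = { V ↦ g(b, g(b, 4)), A ↦ b, L ↦ branch(g(4, empty), g(b, g(b, 4)), empty) }, so V ↦ g(b, g(b, 4)).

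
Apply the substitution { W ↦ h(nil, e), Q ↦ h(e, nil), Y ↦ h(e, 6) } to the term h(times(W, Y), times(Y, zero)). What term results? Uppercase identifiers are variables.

Replace each occurrence of W with h(nil, e).
Replace each occurrence of Y with h(e, 6).
Result: h(times(h(nil, e), h(e, 6)), times(h(e, 6), zero)).

h(times(h(nil, e), h(e, 6)), times(h(e, 6), zero))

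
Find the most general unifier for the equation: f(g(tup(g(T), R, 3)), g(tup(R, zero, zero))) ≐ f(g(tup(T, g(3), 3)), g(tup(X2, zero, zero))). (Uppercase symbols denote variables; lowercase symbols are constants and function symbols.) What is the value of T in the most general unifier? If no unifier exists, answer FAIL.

Decompose f/2: g(tup(g(T), R, 3)) ≐ g(tup(T, g(3), 3)),  g(tup(R, zero, zero)) ≐ g(tup(X2, zero, zero)).
Decompose g/1: tup(g(T), R, 3) ≐ tup(T, g(3), 3).
Decompose tup/3: g(T) ≐ T,  R ≐ g(3),  3 ≐ 3.
Occurs check fails: T occurs in g(T); the equation T ≐ g(T) has no finite solution.

FAIL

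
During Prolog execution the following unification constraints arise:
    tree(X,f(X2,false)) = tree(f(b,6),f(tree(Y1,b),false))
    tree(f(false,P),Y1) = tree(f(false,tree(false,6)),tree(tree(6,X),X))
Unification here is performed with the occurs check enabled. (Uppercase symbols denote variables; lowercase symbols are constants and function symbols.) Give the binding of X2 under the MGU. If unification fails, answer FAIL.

Decompose tree/2: X = f(b,6),  f(X2,false) = f(tree(Y1,b),false).
Bind X := f(b,6); substituting into the one remaining equation that mentions X gives: tree(f(false,P),Y1) = tree(f(false,tree(false,6)),tree(tree(6,f(b,6)),f(b,6))).
Decompose f/2: X2 = tree(Y1,b),  false = false.
Bind X2 := tree(Y1,b); no other remaining equation mentions X2.
Delete trivial equation false = false.
Decompose tree/2: f(false,P) = f(false,tree(false,6)),  Y1 = tree(tree(6,f(b,6)),f(b,6)).
Decompose f/2: false = false,  P = tree(false,6).
Delete trivial equation false = false.
Bind P := tree(false,6); no other remaining equation mentions P.
Bind Y1 := tree(tree(6,f(b,6)),f(b,6)). Substituting into the earlier binding gives X2 := tree(tree(tree(6,f(b,6)),f(b,6)),b).
MGU = { X -> f(b,6), X2 -> tree(tree(tree(6,f(b,6)),f(b,6)),b), P -> tree(false,6), Y1 -> tree(tree(6,f(b,6)),f(b,6)) }, so X2 -> tree(tree(tree(6,f(b,6)),f(b,6)),b).

tree(tree(tree(6,f(b,6)),f(b,6)),b)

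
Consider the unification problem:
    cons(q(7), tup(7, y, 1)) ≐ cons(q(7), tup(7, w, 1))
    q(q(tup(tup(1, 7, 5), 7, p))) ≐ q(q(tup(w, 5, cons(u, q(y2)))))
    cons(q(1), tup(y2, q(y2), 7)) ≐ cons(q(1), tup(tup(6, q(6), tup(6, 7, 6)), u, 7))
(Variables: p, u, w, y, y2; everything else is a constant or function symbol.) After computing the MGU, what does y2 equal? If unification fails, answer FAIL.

FAIL

Decompose cons/2: q(7) ≐ q(7),  tup(7, y, 1) ≐ tup(7, w, 1).
Delete trivial equation q(7) ≐ q(7).
Decompose tup/3: 7 ≐ 7,  y ≐ w,  1 ≐ 1.
Delete trivial equation 7 ≐ 7.
Bind y := w; no other remaining equation mentions y.
Delete trivial equation 1 ≐ 1.
Decompose q/1: q(tup(tup(1, 7, 5), 7, p)) ≐ q(tup(w, 5, cons(u, q(y2)))).
Decompose q/1: tup(tup(1, 7, 5), 7, p) ≐ tup(w, 5, cons(u, q(y2))).
Decompose tup/3: tup(1, 7, 5) ≐ w,  7 ≐ 5,  p ≐ cons(u, q(y2)).
Bind w := tup(1, 7, 5); no other remaining equation mentions w. Substituting into the earlier binding gives y := tup(1, 7, 5).
Clash: constants 7 and 5 differ; no unifier exists.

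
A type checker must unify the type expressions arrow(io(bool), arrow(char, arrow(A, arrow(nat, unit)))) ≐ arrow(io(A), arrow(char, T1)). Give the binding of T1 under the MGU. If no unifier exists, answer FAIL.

Decompose arrow/2: io(bool) ≐ io(A),  arrow(char, arrow(A, arrow(nat, unit))) ≐ arrow(char, T1).
Decompose io/1: bool ≐ A.
Bind A := bool; substituting into the remaining equation gives: arrow(char, arrow(bool, arrow(nat, unit))) ≐ arrow(char, T1).
Decompose arrow/2: char ≐ char,  arrow(bool, arrow(nat, unit)) ≐ T1.
Delete trivial equation char ≐ char.
Bind T1 := arrow(bool, arrow(nat, unit)).
MGU = { A -> bool, T1 -> arrow(bool, arrow(nat, unit)) }, so T1 -> arrow(bool, arrow(nat, unit)).

arrow(bool, arrow(nat, unit))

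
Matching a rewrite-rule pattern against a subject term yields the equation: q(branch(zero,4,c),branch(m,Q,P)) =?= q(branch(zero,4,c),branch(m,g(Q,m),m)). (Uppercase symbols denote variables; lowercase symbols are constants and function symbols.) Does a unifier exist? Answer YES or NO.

Decompose q/2: branch(zero,4,c) =?= branch(zero,4,c),  branch(m,Q,P) =?= branch(m,g(Q,m),m).
Delete trivial equation branch(zero,4,c) =?= branch(zero,4,c).
Decompose branch/3: m =?= m,  Q =?= g(Q,m),  P =?= m.
Delete trivial equation m =?= m.
Occurs check fails: Q occurs in g(Q,m); the equation Q =?= g(Q,m) has no finite solution.

NO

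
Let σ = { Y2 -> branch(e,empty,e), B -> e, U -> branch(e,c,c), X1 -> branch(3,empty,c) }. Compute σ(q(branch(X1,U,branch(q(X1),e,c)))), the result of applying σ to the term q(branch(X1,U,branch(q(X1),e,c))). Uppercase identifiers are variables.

Replace each occurrence of U with branch(e,c,c).
Replace each occurrence of X1 with branch(3,empty,c).
Result: q(branch(branch(3,empty,c),branch(e,c,c),branch(q(branch(3,empty,c)),e,c))).

q(branch(branch(3,empty,c),branch(e,c,c),branch(q(branch(3,empty,c)),e,c)))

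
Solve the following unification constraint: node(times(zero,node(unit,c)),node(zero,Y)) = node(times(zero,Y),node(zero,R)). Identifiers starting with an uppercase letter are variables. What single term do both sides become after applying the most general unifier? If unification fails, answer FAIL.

node(times(zero,node(unit,c)),node(zero,node(unit,c)))

Decompose node/2: times(zero,node(unit,c)) = times(zero,Y),  node(zero,Y) = node(zero,R).
Decompose times/2: zero = zero,  node(unit,c) = Y.
Delete trivial equation zero = zero.
Bind Y := node(unit,c); substituting into the remaining equation gives: node(zero,node(unit,c)) = node(zero,R).
Decompose node/2: zero = zero,  node(unit,c) = R.
Delete trivial equation zero = zero.
Bind R := node(unit,c).
Applying the MGU to either side gives node(times(zero,node(unit,c)),node(zero,node(unit,c))).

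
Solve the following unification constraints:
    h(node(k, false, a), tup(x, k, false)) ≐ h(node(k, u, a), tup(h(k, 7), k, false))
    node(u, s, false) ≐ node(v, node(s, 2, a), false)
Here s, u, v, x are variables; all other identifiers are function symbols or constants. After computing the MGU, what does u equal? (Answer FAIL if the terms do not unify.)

Decompose h/2: node(k, false, a) ≐ node(k, u, a),  tup(x, k, false) ≐ tup(h(k, 7), k, false).
Decompose node/3: k ≐ k,  false ≐ u,  a ≐ a.
Delete trivial equation k ≐ k.
Bind u := false; substituting into the one remaining equation that mentions u gives: node(false, s, false) ≐ node(v, node(s, 2, a), false).
Delete trivial equation a ≐ a.
Decompose tup/3: x ≐ h(k, 7),  k ≐ k,  false ≐ false.
Bind x := h(k, 7); no other remaining equation mentions x.
Delete trivial equation k ≐ k.
Delete trivial equation false ≐ false.
Decompose node/3: false ≐ v,  s ≐ node(s, 2, a),  false ≐ false.
Bind v := false; no other remaining equation mentions v.
Occurs check fails: s occurs in node(s, 2, a); the equation s ≐ node(s, 2, a) has no finite solution.

FAIL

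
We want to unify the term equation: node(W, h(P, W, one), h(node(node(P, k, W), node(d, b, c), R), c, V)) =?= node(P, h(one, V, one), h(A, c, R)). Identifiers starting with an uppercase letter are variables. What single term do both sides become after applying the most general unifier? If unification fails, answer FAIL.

Decompose node/3: W =?= P,  h(P, W, one) =?= h(one, V, one),  h(node(node(P, k, W), node(d, b, c), R), c, V) =?= h(A, c, R).
Bind W := P; substituting into the remaining equations gives: h(P, P, one) =?= h(one, V, one),  h(node(node(P, k, P), node(d, b, c), R), c, V) =?= h(A, c, R).
Decompose h/3: P =?= one,  P =?= V,  one =?= one.
Bind P := one; substituting into the 2 remaining equations that mention P gives: one =?= V,  h(node(node(one, k, one), node(d, b, c), R), c, V) =?= h(A, c, R). Substituting into the earlier binding gives W := one.
Bind V := one; substituting into the one remaining equation that mentions V gives: h(node(node(one, k, one), node(d, b, c), R), c, one) =?= h(A, c, R).
Delete trivial equation one =?= one.
Decompose h/3: node(node(one, k, one), node(d, b, c), R) =?= A,  c =?= c,  one =?= R.
Bind A := node(node(one, k, one), node(d, b, c), R); no other remaining equation mentions A.
Delete trivial equation c =?= c.
Bind R := one. Substituting into the earlier binding gives A := node(node(one, k, one), node(d, b, c), one).
Applying the MGU to either side gives node(one, h(one, one, one), h(node(node(one, k, one), node(d, b, c), one), c, one)).

node(one, h(one, one, one), h(node(node(one, k, one), node(d, b, c), one), c, one))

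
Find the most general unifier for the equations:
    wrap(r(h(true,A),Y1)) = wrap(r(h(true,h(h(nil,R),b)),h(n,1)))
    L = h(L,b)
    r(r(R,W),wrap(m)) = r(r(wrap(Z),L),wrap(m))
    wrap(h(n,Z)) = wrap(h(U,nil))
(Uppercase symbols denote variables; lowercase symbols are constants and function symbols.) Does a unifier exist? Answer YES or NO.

Decompose wrap/1: r(h(true,A),Y1) = r(h(true,h(h(nil,R),b)),h(n,1)).
Decompose r/2: h(true,A) = h(true,h(h(nil,R),b)),  Y1 = h(n,1).
Decompose h/2: true = true,  A = h(h(nil,R),b).
Delete trivial equation true = true.
Bind A := h(h(nil,R),b); no other remaining equation mentions A.
Bind Y1 := h(n,1); no other remaining equation mentions Y1.
Occurs check fails: L occurs in h(L,b); the equation L = h(L,b) has no finite solution.

NO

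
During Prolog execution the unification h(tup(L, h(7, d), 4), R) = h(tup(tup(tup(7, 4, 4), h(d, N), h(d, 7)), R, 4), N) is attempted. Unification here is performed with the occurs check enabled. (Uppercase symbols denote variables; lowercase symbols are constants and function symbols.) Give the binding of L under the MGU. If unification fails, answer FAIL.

Decompose h/2: tup(L, h(7, d), 4) = tup(tup(tup(7, 4, 4), h(d, N), h(d, 7)), R, 4),  R = N.
Decompose tup/3: L = tup(tup(7, 4, 4), h(d, N), h(d, 7)),  h(7, d) = R,  4 = 4.
Bind L := tup(tup(7, 4, 4), h(d, N), h(d, 7)); no other remaining equation mentions L.
Bind R := h(7, d); substituting into the one remaining equation that mentions R gives: h(7, d) = N.
Delete trivial equation 4 = 4.
Bind N := h(7, d). Substituting into the earlier binding gives L := tup(tup(7, 4, 4), h(d, h(7, d)), h(d, 7)).
MGU = { L -> tup(tup(7, 4, 4), h(d, h(7, d)), h(d, 7)), R -> h(7, d), N -> h(7, d) }, so L -> tup(tup(7, 4, 4), h(d, h(7, d)), h(d, 7)).

tup(tup(7, 4, 4), h(d, h(7, d)), h(d, 7))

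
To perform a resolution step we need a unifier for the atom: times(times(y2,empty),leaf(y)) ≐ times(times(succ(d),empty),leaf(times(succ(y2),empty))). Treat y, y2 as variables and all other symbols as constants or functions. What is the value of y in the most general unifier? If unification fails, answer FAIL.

times(succ(succ(d)),empty)

Decompose times/2: times(y2,empty) ≐ times(succ(d),empty),  leaf(y) ≐ leaf(times(succ(y2),empty)).
Decompose times/2: y2 ≐ succ(d),  empty ≐ empty.
Bind y2 := succ(d); substituting into the one remaining equation that mentions y2 gives: leaf(y) ≐ leaf(times(succ(succ(d)),empty)).
Delete trivial equation empty ≐ empty.
Decompose leaf/1: y ≐ times(succ(succ(d)),empty).
Bind y := times(succ(succ(d)),empty).
MGU = { y2 := succ(d), y := times(succ(succ(d)),empty) }, so y := times(succ(succ(d)),empty).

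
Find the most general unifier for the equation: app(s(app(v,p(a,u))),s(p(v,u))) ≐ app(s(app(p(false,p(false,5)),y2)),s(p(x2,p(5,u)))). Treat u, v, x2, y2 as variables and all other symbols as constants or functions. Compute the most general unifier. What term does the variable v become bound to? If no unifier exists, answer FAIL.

FAIL

Decompose app/2: s(app(v,p(a,u))) ≐ s(app(p(false,p(false,5)),y2)),  s(p(v,u)) ≐ s(p(x2,p(5,u))).
Decompose s/1: app(v,p(a,u)) ≐ app(p(false,p(false,5)),y2).
Decompose app/2: v ≐ p(false,p(false,5)),  p(a,u) ≐ y2.
Bind v := p(false,p(false,5)); substituting into the one remaining equation that mentions v gives: s(p(p(false,p(false,5)),u)) ≐ s(p(x2,p(5,u))).
Bind y2 := p(a,u); no other remaining equation mentions y2.
Decompose s/1: p(p(false,p(false,5)),u) ≐ p(x2,p(5,u)).
Decompose p/2: p(false,p(false,5)) ≐ x2,  u ≐ p(5,u).
Bind x2 := p(false,p(false,5)); no other remaining equation mentions x2.
Occurs check fails: u occurs in p(5,u); the equation u ≐ p(5,u) has no finite solution.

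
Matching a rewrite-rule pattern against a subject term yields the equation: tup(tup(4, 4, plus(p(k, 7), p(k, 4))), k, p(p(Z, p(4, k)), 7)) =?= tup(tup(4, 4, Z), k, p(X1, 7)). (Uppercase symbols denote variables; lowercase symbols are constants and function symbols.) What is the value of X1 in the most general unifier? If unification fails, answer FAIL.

p(plus(p(k, 7), p(k, 4)), p(4, k))

Decompose tup/3: tup(4, 4, plus(p(k, 7), p(k, 4))) =?= tup(4, 4, Z),  k =?= k,  p(p(Z, p(4, k)), 7) =?= p(X1, 7).
Decompose tup/3: 4 =?= 4,  4 =?= 4,  plus(p(k, 7), p(k, 4)) =?= Z.
Delete trivial equation 4 =?= 4.
Delete trivial equation 4 =?= 4.
Bind Z := plus(p(k, 7), p(k, 4)); substituting into the one remaining equation that mentions Z gives: p(p(plus(p(k, 7), p(k, 4)), p(4, k)), 7) =?= p(X1, 7).
Delete trivial equation k =?= k.
Decompose p/2: p(plus(p(k, 7), p(k, 4)), p(4, k)) =?= X1,  7 =?= 7.
Bind X1 := p(plus(p(k, 7), p(k, 4)), p(4, k)); no other remaining equation mentions X1.
Delete trivial equation 7 =?= 7.
MGU = { Z ↦ plus(p(k, 7), p(k, 4)), X1 ↦ p(plus(p(k, 7), p(k, 4)), p(4, k)) }, so X1 ↦ p(plus(p(k, 7), p(k, 4)), p(4, k)).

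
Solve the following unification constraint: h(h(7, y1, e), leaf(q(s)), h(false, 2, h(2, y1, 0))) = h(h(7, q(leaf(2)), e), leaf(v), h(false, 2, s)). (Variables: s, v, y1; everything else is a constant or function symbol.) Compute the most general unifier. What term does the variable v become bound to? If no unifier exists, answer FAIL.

q(h(2, q(leaf(2)), 0))

Decompose h/3: h(7, y1, e) = h(7, q(leaf(2)), e),  leaf(q(s)) = leaf(v),  h(false, 2, h(2, y1, 0)) = h(false, 2, s).
Decompose h/3: 7 = 7,  y1 = q(leaf(2)),  e = e.
Delete trivial equation 7 = 7.
Bind y1 := q(leaf(2)); substituting into the one remaining equation that mentions y1 gives: h(false, 2, h(2, q(leaf(2)), 0)) = h(false, 2, s).
Delete trivial equation e = e.
Decompose leaf/1: q(s) = v.
Bind v := q(s); no other remaining equation mentions v.
Decompose h/3: false = false,  2 = 2,  h(2, q(leaf(2)), 0) = s.
Delete trivial equation false = false.
Delete trivial equation 2 = 2.
Bind s := h(2, q(leaf(2)), 0). Substituting into the earlier binding gives v := q(h(2, q(leaf(2)), 0)).
MGU = { y1 := q(leaf(2)), v := q(h(2, q(leaf(2)), 0)), s := h(2, q(leaf(2)), 0) }, so v := q(h(2, q(leaf(2)), 0)).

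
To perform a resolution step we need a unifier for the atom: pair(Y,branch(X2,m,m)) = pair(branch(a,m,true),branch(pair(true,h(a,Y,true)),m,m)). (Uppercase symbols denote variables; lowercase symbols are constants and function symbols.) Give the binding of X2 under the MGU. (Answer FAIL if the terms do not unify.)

pair(true,h(a,branch(a,m,true),true))

Decompose pair/2: Y = branch(a,m,true),  branch(X2,m,m) = branch(pair(true,h(a,Y,true)),m,m).
Bind Y := branch(a,m,true); substituting into the remaining equation gives: branch(X2,m,m) = branch(pair(true,h(a,branch(a,m,true),true)),m,m).
Decompose branch/3: X2 = pair(true,h(a,branch(a,m,true),true)),  m = m,  m = m.
Bind X2 := pair(true,h(a,branch(a,m,true),true)); no other remaining equation mentions X2.
Delete trivial equation m = m.
Delete trivial equation m = m.
MGU = { Y ↦ branch(a,m,true), X2 ↦ pair(true,h(a,branch(a,m,true),true)) }, so X2 ↦ pair(true,h(a,branch(a,m,true),true)).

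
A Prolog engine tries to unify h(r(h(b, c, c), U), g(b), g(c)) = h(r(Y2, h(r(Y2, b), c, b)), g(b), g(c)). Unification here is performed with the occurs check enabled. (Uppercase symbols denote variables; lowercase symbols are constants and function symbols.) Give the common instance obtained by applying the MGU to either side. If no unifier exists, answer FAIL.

Decompose h/3: r(h(b, c, c), U) = r(Y2, h(r(Y2, b), c, b)),  g(b) = g(b),  g(c) = g(c).
Decompose r/2: h(b, c, c) = Y2,  U = h(r(Y2, b), c, b).
Bind Y2 := h(b, c, c); substituting into the one remaining equation that mentions Y2 gives: U = h(r(h(b, c, c), b), c, b).
Bind U := h(r(h(b, c, c), b), c, b); no other remaining equation mentions U.
Delete trivial equation g(b) = g(b).
Delete trivial equation g(c) = g(c).
Applying the MGU to either side gives h(r(h(b, c, c), h(r(h(b, c, c), b), c, b)), g(b), g(c)).

h(r(h(b, c, c), h(r(h(b, c, c), b), c, b)), g(b), g(c))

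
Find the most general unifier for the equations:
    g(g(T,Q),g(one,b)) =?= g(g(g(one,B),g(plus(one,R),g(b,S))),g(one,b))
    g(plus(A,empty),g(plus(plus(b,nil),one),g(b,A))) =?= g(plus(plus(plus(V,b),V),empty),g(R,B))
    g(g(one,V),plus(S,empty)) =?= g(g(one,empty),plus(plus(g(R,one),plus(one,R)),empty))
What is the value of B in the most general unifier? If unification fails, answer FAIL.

g(b,plus(plus(empty,b),empty))

Decompose g/2: g(T,Q) =?= g(g(one,B),g(plus(one,R),g(b,S))),  g(one,b) =?= g(one,b).
Decompose g/2: T =?= g(one,B),  Q =?= g(plus(one,R),g(b,S)).
Bind T := g(one,B); no other remaining equation mentions T.
Bind Q := g(plus(one,R),g(b,S)); no other remaining equation mentions Q.
Delete trivial equation g(one,b) =?= g(one,b).
Decompose g/2: plus(A,empty) =?= plus(plus(plus(V,b),V),empty),  g(plus(plus(b,nil),one),g(b,A)) =?= g(R,B).
Decompose plus/2: A =?= plus(plus(V,b),V),  empty =?= empty.
Bind A := plus(plus(V,b),V); substituting into the one remaining equation that mentions A gives: g(plus(plus(b,nil),one),g(b,plus(plus(V,b),V))) =?= g(R,B).
Delete trivial equation empty =?= empty.
Decompose g/2: plus(plus(b,nil),one) =?= R,  g(b,plus(plus(V,b),V)) =?= B.
Bind R := plus(plus(b,nil),one); substituting into the one remaining equation that mentions R gives: g(g(one,V),plus(S,empty)) =?= g(g(one,empty),plus(plus(g(plus(plus(b,nil),one),one),plus(one,plus(plus(b,nil),one))),empty)). Substituting into the earlier binding gives Q := g(plus(one,plus(plus(b,nil),one)),g(b,S)).
Bind B := g(b,plus(plus(V,b),V)); no other remaining equation mentions B. Substituting into the earlier binding gives T := g(one,g(b,plus(plus(V,b),V))).
Decompose g/2: g(one,V) =?= g(one,empty),  plus(S,empty) =?= plus(plus(g(plus(plus(b,nil),one),one),plus(one,plus(plus(b,nil),one))),empty).
Decompose g/2: one =?= one,  V =?= empty.
Delete trivial equation one =?= one.
Bind V := empty; no other remaining equation mentions V. Substituting into the earlier bindings gives T := g(one,g(b,plus(plus(empty,b),empty))), A := plus(plus(empty,b),empty), B := g(b,plus(plus(empty,b),empty)).
Decompose plus/2: S =?= plus(g(plus(plus(b,nil),one),one),plus(one,plus(plus(b,nil),one))),  empty =?= empty.
Bind S := plus(g(plus(plus(b,nil),one),one),plus(one,plus(plus(b,nil),one))); no other remaining equation mentions S. Substituting into the earlier binding gives Q := g(plus(one,plus(plus(b,nil),one)),g(b,plus(g(plus(plus(b,nil),one),one),plus(one,plus(plus(b,nil),one))))).
Delete trivial equation empty =?= empty.
MGU = { T -> g(one,g(b,plus(plus(empty,b),empty))), Q -> g(plus(one,plus(plus(b,nil),one)),g(b,plus(g(plus(plus(b,nil),one),one),plus(one,plus(plus(b,nil),one))))), A -> plus(plus(empty,b),empty), R -> plus(plus(b,nil),one), B -> g(b,plus(plus(empty,b),empty)), V -> empty, S -> plus(g(plus(plus(b,nil),one),one),plus(one,plus(plus(b,nil),one))) }, so B -> g(b,plus(plus(empty,b),empty)).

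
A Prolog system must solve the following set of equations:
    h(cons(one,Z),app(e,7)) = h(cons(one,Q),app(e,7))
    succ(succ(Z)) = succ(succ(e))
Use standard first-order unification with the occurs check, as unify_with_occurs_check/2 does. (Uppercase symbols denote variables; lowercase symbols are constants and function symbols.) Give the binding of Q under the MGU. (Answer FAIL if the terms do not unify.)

e

Decompose h/2: cons(one,Z) = cons(one,Q),  app(e,7) = app(e,7).
Decompose cons/2: one = one,  Z = Q.
Delete trivial equation one = one.
Bind Z := Q; substituting into the one remaining equation that mentions Z gives: succ(succ(Q)) = succ(succ(e)).
Delete trivial equation app(e,7) = app(e,7).
Decompose succ/1: succ(Q) = succ(e).
Decompose succ/1: Q = e.
Bind Q := e. Substituting into the earlier binding gives Z := e.
MGU = { Z = e, Q = e }, so Q = e.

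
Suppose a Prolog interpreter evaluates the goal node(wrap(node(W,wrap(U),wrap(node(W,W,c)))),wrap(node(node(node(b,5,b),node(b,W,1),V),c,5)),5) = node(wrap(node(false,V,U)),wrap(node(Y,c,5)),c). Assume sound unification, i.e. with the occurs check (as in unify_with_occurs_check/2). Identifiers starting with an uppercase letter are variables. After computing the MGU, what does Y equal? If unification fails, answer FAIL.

Decompose node/3: wrap(node(W,wrap(U),wrap(node(W,W,c)))) = wrap(node(false,V,U)),  wrap(node(node(node(b,5,b),node(b,W,1),V),c,5)) = wrap(node(Y,c,5)),  5 = c.
Decompose wrap/1: node(W,wrap(U),wrap(node(W,W,c))) = node(false,V,U).
Decompose node/3: W = false,  wrap(U) = V,  wrap(node(W,W,c)) = U.
Bind W := false; substituting into the 2 remaining equations that mention W gives: wrap(node(false,false,c)) = U,  wrap(node(node(node(b,5,b),node(b,false,1),V),c,5)) = wrap(node(Y,c,5)).
Bind V := wrap(U); substituting into the one remaining equation that mentions V gives: wrap(node(node(node(b,5,b),node(b,false,1),wrap(U)),c,5)) = wrap(node(Y,c,5)).
Bind U := wrap(node(false,false,c)); substituting into the one remaining equation that mentions U gives: wrap(node(node(node(b,5,b),node(b,false,1),wrap(wrap(node(false,false,c)))),c,5)) = wrap(node(Y,c,5)). Substituting into the earlier binding gives V := wrap(wrap(node(false,false,c))).
Decompose wrap/1: node(node(node(b,5,b),node(b,false,1),wrap(wrap(node(false,false,c)))),c,5) = node(Y,c,5).
Decompose node/3: node(node(b,5,b),node(b,false,1),wrap(wrap(node(false,false,c)))) = Y,  c = c,  5 = 5.
Bind Y := node(node(b,5,b),node(b,false,1),wrap(wrap(node(false,false,c)))); no other remaining equation mentions Y.
Delete trivial equation c = c.
Delete trivial equation 5 = 5.
Clash: constants 5 and c differ; no unifier exists.

FAIL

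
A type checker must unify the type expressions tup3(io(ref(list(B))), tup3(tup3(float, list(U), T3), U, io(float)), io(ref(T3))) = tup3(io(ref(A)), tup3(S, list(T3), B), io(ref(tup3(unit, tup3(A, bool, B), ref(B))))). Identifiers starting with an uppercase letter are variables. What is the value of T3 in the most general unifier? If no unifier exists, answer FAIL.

Decompose tup3/3: io(ref(list(B))) = io(ref(A)),  tup3(tup3(float, list(U), T3), U, io(float)) = tup3(S, list(T3), B),  io(ref(T3)) = io(ref(tup3(unit, tup3(A, bool, B), ref(B)))).
Decompose io/1: ref(list(B)) = ref(A).
Decompose ref/1: list(B) = A.
Bind A := list(B); substituting into the one remaining equation that mentions A gives: io(ref(T3)) = io(ref(tup3(unit, tup3(list(B), bool, B), ref(B)))).
Decompose tup3/3: tup3(float, list(U), T3) = S,  U = list(T3),  io(float) = B.
Bind S := tup3(float, list(U), T3); no other remaining equation mentions S.
Bind U := list(T3); no other remaining equation mentions U. Substituting into the earlier binding gives S := tup3(float, list(list(T3)), T3).
Bind B := io(float); substituting into the remaining equation gives: io(ref(T3)) = io(ref(tup3(unit, tup3(list(io(float)), bool, io(float)), ref(io(float))))). Substituting into the earlier binding gives A := list(io(float)).
Decompose io/1: ref(T3) = ref(tup3(unit, tup3(list(io(float)), bool, io(float)), ref(io(float)))).
Decompose ref/1: T3 = tup3(unit, tup3(list(io(float)), bool, io(float)), ref(io(float))).
Bind T3 := tup3(unit, tup3(list(io(float)), bool, io(float)), ref(io(float))). Substituting into the earlier bindings gives S := tup3(float, list(list(tup3(unit, tup3(list(io(float)), bool, io(float)), ref(io(float))))), tup3(unit, tup3(list(io(float)), bool, io(float)), ref(io(float)))), U := list(tup3(unit, tup3(list(io(float)), bool, io(float)), ref(io(float)))).
MGU = { A := list(io(float)), S := tup3(float, list(list(tup3(unit, tup3(list(io(float)), bool, io(float)), ref(io(float))))), tup3(unit, tup3(list(io(float)), bool, io(float)), ref(io(float)))), U := list(tup3(unit, tup3(list(io(float)), bool, io(float)), ref(io(float)))), B := io(float), T3 := tup3(unit, tup3(list(io(float)), bool, io(float)), ref(io(float))) }, so T3 := tup3(unit, tup3(list(io(float)), bool, io(float)), ref(io(float))).

tup3(unit, tup3(list(io(float)), bool, io(float)), ref(io(float)))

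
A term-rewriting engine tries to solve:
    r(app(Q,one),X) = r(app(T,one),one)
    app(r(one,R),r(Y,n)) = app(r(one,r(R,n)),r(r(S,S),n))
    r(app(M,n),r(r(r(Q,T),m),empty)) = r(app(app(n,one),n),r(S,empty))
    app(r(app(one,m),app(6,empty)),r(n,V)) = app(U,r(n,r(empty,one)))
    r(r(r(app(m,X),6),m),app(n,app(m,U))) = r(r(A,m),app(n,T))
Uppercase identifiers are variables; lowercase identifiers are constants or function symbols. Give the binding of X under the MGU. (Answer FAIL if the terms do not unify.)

Decompose r/2: app(Q,one) = app(T,one),  X = one.
Decompose app/2: Q = T,  one = one.
Bind Q := T; substituting into the one remaining equation that mentions Q gives: r(app(M,n),r(r(r(T,T),m),empty)) = r(app(app(n,one),n),r(S,empty)).
Delete trivial equation one = one.
Bind X := one; substituting into the one remaining equation that mentions X gives: r(r(r(app(m,one),6),m),app(n,app(m,U))) = r(r(A,m),app(n,T)).
Decompose app/2: r(one,R) = r(one,r(R,n)),  r(Y,n) = r(r(S,S),n).
Decompose r/2: one = one,  R = r(R,n).
Delete trivial equation one = one.
Occurs check fails: R occurs in r(R,n); the equation R = r(R,n) has no finite solution.

FAIL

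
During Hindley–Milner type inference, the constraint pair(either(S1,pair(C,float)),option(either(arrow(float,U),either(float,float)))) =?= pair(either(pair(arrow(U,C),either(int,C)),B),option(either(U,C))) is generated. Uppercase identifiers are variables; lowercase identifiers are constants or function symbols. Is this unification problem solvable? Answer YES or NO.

Decompose pair/2: either(S1,pair(C,float)) =?= either(pair(arrow(U,C),either(int,C)),B),  option(either(arrow(float,U),either(float,float))) =?= option(either(U,C)).
Decompose either/2: S1 =?= pair(arrow(U,C),either(int,C)),  pair(C,float) =?= B.
Bind S1 := pair(arrow(U,C),either(int,C)); no other remaining equation mentions S1.
Bind B := pair(C,float); no other remaining equation mentions B.
Decompose option/1: either(arrow(float,U),either(float,float)) =?= either(U,C).
Decompose either/2: arrow(float,U) =?= U,  either(float,float) =?= C.
Occurs check fails: U occurs in arrow(float,U); the equation U =?= arrow(float,U) has no finite solution.

NO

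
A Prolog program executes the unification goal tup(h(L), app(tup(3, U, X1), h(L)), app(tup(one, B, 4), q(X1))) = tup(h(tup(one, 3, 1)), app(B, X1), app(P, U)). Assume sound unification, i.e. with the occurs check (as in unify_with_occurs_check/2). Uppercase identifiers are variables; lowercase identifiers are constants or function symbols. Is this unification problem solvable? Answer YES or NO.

YES

Decompose tup/3: h(L) = h(tup(one, 3, 1)),  app(tup(3, U, X1), h(L)) = app(B, X1),  app(tup(one, B, 4), q(X1)) = app(P, U).
Decompose h/1: L = tup(one, 3, 1).
Bind L := tup(one, 3, 1); substituting into the one remaining equation that mentions L gives: app(tup(3, U, X1), h(tup(one, 3, 1))) = app(B, X1).
Decompose app/2: tup(3, U, X1) = B,  h(tup(one, 3, 1)) = X1.
Bind B := tup(3, U, X1); substituting into the one remaining equation that mentions B gives: app(tup(one, tup(3, U, X1), 4), q(X1)) = app(P, U).
Bind X1 := h(tup(one, 3, 1)); substituting into the remaining equation gives: app(tup(one, tup(3, U, h(tup(one, 3, 1))), 4), q(h(tup(one, 3, 1)))) = app(P, U). Substituting into the earlier binding gives B := tup(3, U, h(tup(one, 3, 1))).
Decompose app/2: tup(one, tup(3, U, h(tup(one, 3, 1))), 4) = P,  q(h(tup(one, 3, 1))) = U.
Bind P := tup(one, tup(3, U, h(tup(one, 3, 1))), 4); no other remaining equation mentions P.
Bind U := q(h(tup(one, 3, 1))). Substituting into the earlier bindings gives B := tup(3, q(h(tup(one, 3, 1))), h(tup(one, 3, 1))), P := tup(one, tup(3, q(h(tup(one, 3, 1))), h(tup(one, 3, 1))), 4).
No equations remain and no clash or occurs-check failure arose, so a unifier exists.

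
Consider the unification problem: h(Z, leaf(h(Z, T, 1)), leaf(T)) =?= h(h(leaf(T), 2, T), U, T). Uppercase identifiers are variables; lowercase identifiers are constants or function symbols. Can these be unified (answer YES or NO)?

NO

Decompose h/3: Z =?= h(leaf(T), 2, T),  leaf(h(Z, T, 1)) =?= U,  leaf(T) =?= T.
Bind Z := h(leaf(T), 2, T); substituting into the one remaining equation that mentions Z gives: leaf(h(h(leaf(T), 2, T), T, 1)) =?= U.
Bind U := leaf(h(h(leaf(T), 2, T), T, 1)); no other remaining equation mentions U.
Occurs check fails: T occurs in leaf(T); the equation T =?= leaf(T) has no finite solution.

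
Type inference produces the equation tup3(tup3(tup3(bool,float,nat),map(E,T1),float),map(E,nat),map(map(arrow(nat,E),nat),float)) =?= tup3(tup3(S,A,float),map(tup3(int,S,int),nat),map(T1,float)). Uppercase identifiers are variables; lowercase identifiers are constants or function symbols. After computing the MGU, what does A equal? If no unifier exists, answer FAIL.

map(tup3(int,tup3(bool,float,nat),int),map(arrow(nat,tup3(int,tup3(bool,float,nat),int)),nat))

Decompose tup3/3: tup3(tup3(bool,float,nat),map(E,T1),float) =?= tup3(S,A,float),  map(E,nat) =?= map(tup3(int,S,int),nat),  map(map(arrow(nat,E),nat),float) =?= map(T1,float).
Decompose tup3/3: tup3(bool,float,nat) =?= S,  map(E,T1) =?= A,  float =?= float.
Bind S := tup3(bool,float,nat); substituting into the one remaining equation that mentions S gives: map(E,nat) =?= map(tup3(int,tup3(bool,float,nat),int),nat).
Bind A := map(E,T1); no other remaining equation mentions A.
Delete trivial equation float =?= float.
Decompose map/2: E =?= tup3(int,tup3(bool,float,nat),int),  nat =?= nat.
Bind E := tup3(int,tup3(bool,float,nat),int); substituting into the one remaining equation that mentions E gives: map(map(arrow(nat,tup3(int,tup3(bool,float,nat),int)),nat),float) =?= map(T1,float). Substituting into the earlier binding gives A := map(tup3(int,tup3(bool,float,nat),int),T1).
Delete trivial equation nat =?= nat.
Decompose map/2: map(arrow(nat,tup3(int,tup3(bool,float,nat),int)),nat) =?= T1,  float =?= float.
Bind T1 := map(arrow(nat,tup3(int,tup3(bool,float,nat),int)),nat); no other remaining equation mentions T1. Substituting into the earlier binding gives A := map(tup3(int,tup3(bool,float,nat),int),map(arrow(nat,tup3(int,tup3(bool,float,nat),int)),nat)).
Delete trivial equation float =?= float.
MGU = { S ↦ tup3(bool,float,nat), A ↦ map(tup3(int,tup3(bool,float,nat),int),map(arrow(nat,tup3(int,tup3(bool,float,nat),int)),nat)), E ↦ tup3(int,tup3(bool,float,nat),int), T1 ↦ map(arrow(nat,tup3(int,tup3(bool,float,nat),int)),nat) }, so A ↦ map(tup3(int,tup3(bool,float,nat),int),map(arrow(nat,tup3(int,tup3(bool,float,nat),int)),nat)).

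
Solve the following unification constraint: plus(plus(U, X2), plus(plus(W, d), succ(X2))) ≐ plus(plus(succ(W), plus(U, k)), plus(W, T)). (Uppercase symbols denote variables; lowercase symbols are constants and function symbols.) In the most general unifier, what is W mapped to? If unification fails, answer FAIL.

Decompose plus/2: plus(U, X2) ≐ plus(succ(W), plus(U, k)),  plus(plus(W, d), succ(X2)) ≐ plus(W, T).
Decompose plus/2: U ≐ succ(W),  X2 ≐ plus(U, k).
Bind U := succ(W); substituting into the one remaining equation that mentions U gives: X2 ≐ plus(succ(W), k).
Bind X2 := plus(succ(W), k); substituting into the remaining equation gives: plus(plus(W, d), succ(plus(succ(W), k))) ≐ plus(W, T).
Decompose plus/2: plus(W, d) ≐ W,  succ(plus(succ(W), k)) ≐ T.
Occurs check fails: W occurs in plus(W, d); the equation W ≐ plus(W, d) has no finite solution.

FAIL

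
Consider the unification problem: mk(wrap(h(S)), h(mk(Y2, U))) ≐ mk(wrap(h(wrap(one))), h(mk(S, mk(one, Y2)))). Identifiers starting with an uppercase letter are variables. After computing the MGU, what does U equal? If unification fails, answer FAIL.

mk(one, wrap(one))

Decompose mk/2: wrap(h(S)) ≐ wrap(h(wrap(one))),  h(mk(Y2, U)) ≐ h(mk(S, mk(one, Y2))).
Decompose wrap/1: h(S) ≐ h(wrap(one)).
Decompose h/1: S ≐ wrap(one).
Bind S := wrap(one); substituting into the remaining equation gives: h(mk(Y2, U)) ≐ h(mk(wrap(one), mk(one, Y2))).
Decompose h/1: mk(Y2, U) ≐ mk(wrap(one), mk(one, Y2)).
Decompose mk/2: Y2 ≐ wrap(one),  U ≐ mk(one, Y2).
Bind Y2 := wrap(one); substituting into the remaining equation gives: U ≐ mk(one, wrap(one)).
Bind U := mk(one, wrap(one)).
MGU = { S := wrap(one), Y2 := wrap(one), U := mk(one, wrap(one)) }, so U := mk(one, wrap(one)).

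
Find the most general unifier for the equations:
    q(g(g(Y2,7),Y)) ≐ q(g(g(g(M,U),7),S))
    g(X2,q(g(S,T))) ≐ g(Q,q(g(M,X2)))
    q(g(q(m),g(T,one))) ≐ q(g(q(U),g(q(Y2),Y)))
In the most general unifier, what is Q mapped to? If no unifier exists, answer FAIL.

Decompose q/1: g(g(Y2,7),Y) ≐ g(g(g(M,U),7),S).
Decompose g/2: g(Y2,7) ≐ g(g(M,U),7),  Y ≐ S.
Decompose g/2: Y2 ≐ g(M,U),  7 ≐ 7.
Bind Y2 := g(M,U); substituting into the one remaining equation that mentions Y2 gives: q(g(q(m),g(T,one))) ≐ q(g(q(U),g(q(g(M,U)),Y))).
Delete trivial equation 7 ≐ 7.
Bind Y := S; substituting into the one remaining equation that mentions Y gives: q(g(q(m),g(T,one))) ≐ q(g(q(U),g(q(g(M,U)),S))).
Decompose g/2: X2 ≐ Q,  q(g(S,T)) ≐ q(g(M,X2)).
Bind X2 := Q; substituting into the one remaining equation that mentions X2 gives: q(g(S,T)) ≐ q(g(M,Q)).
Decompose q/1: g(S,T) ≐ g(M,Q).
Decompose g/2: S ≐ M,  T ≐ Q.
Bind S := M; substituting into the one remaining equation that mentions S gives: q(g(q(m),g(T,one))) ≐ q(g(q(U),g(q(g(M,U)),M))). Substituting into the earlier binding gives Y := M.
Bind T := Q; substituting into the remaining equation gives: q(g(q(m),g(Q,one))) ≐ q(g(q(U),g(q(g(M,U)),M))).
Decompose q/1: g(q(m),g(Q,one)) ≐ g(q(U),g(q(g(M,U)),M)).
Decompose g/2: q(m) ≐ q(U),  g(Q,one) ≐ g(q(g(M,U)),M).
Decompose q/1: m ≐ U.
Bind U := m; substituting into the remaining equation gives: g(Q,one) ≐ g(q(g(M,m)),M). Substituting into the earlier binding gives Y2 := g(M,m).
Decompose g/2: Q ≐ q(g(M,m)),  one ≐ M.
Bind Q := q(g(M,m)); no other remaining equation mentions Q. Substituting into the earlier bindings gives X2 := q(g(M,m)), T := q(g(M,m)).
Bind M := one. Substituting into the earlier bindings gives Y2 := g(one,m), Y := one, X2 := q(g(one,m)), S := one, T := q(g(one,m)), Q := q(g(one,m)).
MGU = { Y2 -> g(one,m), Y -> one, X2 -> q(g(one,m)), S -> one, T -> q(g(one,m)), U -> m, Q -> q(g(one,m)), M -> one }, so Q -> q(g(one,m)).

q(g(one,m))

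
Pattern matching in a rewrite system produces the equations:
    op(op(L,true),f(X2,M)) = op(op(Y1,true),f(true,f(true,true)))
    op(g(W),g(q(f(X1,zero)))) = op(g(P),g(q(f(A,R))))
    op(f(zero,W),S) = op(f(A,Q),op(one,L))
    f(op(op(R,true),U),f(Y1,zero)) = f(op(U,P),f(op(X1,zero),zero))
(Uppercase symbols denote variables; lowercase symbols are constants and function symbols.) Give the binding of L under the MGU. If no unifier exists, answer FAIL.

op(zero,zero)

Decompose op/2: op(L,true) = op(Y1,true),  f(X2,M) = f(true,f(true,true)).
Decompose op/2: L = Y1,  true = true.
Bind L := Y1; substituting into the one remaining equation that mentions L gives: op(f(zero,W),S) = op(f(A,Q),op(one,Y1)).
Delete trivial equation true = true.
Decompose f/2: X2 = true,  M = f(true,true).
Bind X2 := true; no other remaining equation mentions X2.
Bind M := f(true,true); no other remaining equation mentions M.
Decompose op/2: g(W) = g(P),  g(q(f(X1,zero))) = g(q(f(A,R))).
Decompose g/1: W = P.
Bind W := P; substituting into the one remaining equation that mentions W gives: op(f(zero,P),S) = op(f(A,Q),op(one,Y1)).
Decompose g/1: q(f(X1,zero)) = q(f(A,R)).
Decompose q/1: f(X1,zero) = f(A,R).
Decompose f/2: X1 = A,  zero = R.
Bind X1 := A; substituting into the one remaining equation that mentions X1 gives: f(op(op(R,true),U),f(Y1,zero)) = f(op(U,P),f(op(A,zero),zero)).
Bind R := zero; substituting into the one remaining equation that mentions R gives: f(op(op(zero,true),U),f(Y1,zero)) = f(op(U,P),f(op(A,zero),zero)).
Decompose op/2: f(zero,P) = f(A,Q),  S = op(one,Y1).
Decompose f/2: zero = A,  P = Q.
Bind A := zero; substituting into the one remaining equation that mentions A gives: f(op(op(zero,true),U),f(Y1,zero)) = f(op(U,P),f(op(zero,zero),zero)). Substituting into the earlier binding gives X1 := zero.
Bind P := Q; substituting into the one remaining equation that mentions P gives: f(op(op(zero,true),U),f(Y1,zero)) = f(op(U,Q),f(op(zero,zero),zero)). Substituting into the earlier binding gives W := Q.
Bind S := op(one,Y1); no other remaining equation mentions S.
Decompose f/2: op(op(zero,true),U) = op(U,Q),  f(Y1,zero) = f(op(zero,zero),zero).
Decompose op/2: op(zero,true) = U,  U = Q.
Bind U := op(zero,true); substituting into the one remaining equation that mentions U gives: op(zero,true) = Q.
Bind Q := op(zero,true); no other remaining equation mentions Q. Substituting into the earlier bindings gives W := op(zero,true), P := op(zero,true).
Decompose f/2: Y1 = op(zero,zero),  zero = zero.
Bind Y1 := op(zero,zero); no other remaining equation mentions Y1. Substituting into the earlier bindings gives L := op(zero,zero), S := op(one,op(zero,zero)).
Delete trivial equation zero = zero.
MGU = { L ↦ op(zero,zero), X2 ↦ true, M ↦ f(true,true), W ↦ op(zero,true), X1 ↦ zero, R ↦ zero, A ↦ zero, P ↦ op(zero,true), S ↦ op(one,op(zero,zero)), U ↦ op(zero,true), Q ↦ op(zero,true), Y1 ↦ op(zero,zero) }, so L ↦ op(zero,zero).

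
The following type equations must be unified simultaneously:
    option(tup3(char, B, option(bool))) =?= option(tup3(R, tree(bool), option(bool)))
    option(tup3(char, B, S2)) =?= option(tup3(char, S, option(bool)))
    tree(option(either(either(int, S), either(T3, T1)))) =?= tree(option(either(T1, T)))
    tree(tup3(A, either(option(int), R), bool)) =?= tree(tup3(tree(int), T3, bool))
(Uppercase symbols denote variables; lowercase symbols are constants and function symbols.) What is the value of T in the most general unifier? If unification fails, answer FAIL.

Decompose option/1: tup3(char, B, option(bool)) =?= tup3(R, tree(bool), option(bool)).
Decompose tup3/3: char =?= R,  B =?= tree(bool),  option(bool) =?= option(bool).
Bind R := char; substituting into the one remaining equation that mentions R gives: tree(tup3(A, either(option(int), char), bool)) =?= tree(tup3(tree(int), T3, bool)).
Bind B := tree(bool); substituting into the one remaining equation that mentions B gives: option(tup3(char, tree(bool), S2)) =?= option(tup3(char, S, option(bool))).
Delete trivial equation option(bool) =?= option(bool).
Decompose option/1: tup3(char, tree(bool), S2) =?= tup3(char, S, option(bool)).
Decompose tup3/3: char =?= char,  tree(bool) =?= S,  S2 =?= option(bool).
Delete trivial equation char =?= char.
Bind S := tree(bool); substituting into the one remaining equation that mentions S gives: tree(option(either(either(int, tree(bool)), either(T3, T1)))) =?= tree(option(either(T1, T))).
Bind S2 := option(bool); no other remaining equation mentions S2.
Decompose tree/1: option(either(either(int, tree(bool)), either(T3, T1))) =?= option(either(T1, T)).
Decompose option/1: either(either(int, tree(bool)), either(T3, T1)) =?= either(T1, T).
Decompose either/2: either(int, tree(bool)) =?= T1,  either(T3, T1) =?= T.
Bind T1 := either(int, tree(bool)); substituting into the one remaining equation that mentions T1 gives: either(T3, either(int, tree(bool))) =?= T.
Bind T := either(T3, either(int, tree(bool))); no other remaining equation mentions T.
Decompose tree/1: tup3(A, either(option(int), char), bool) =?= tup3(tree(int), T3, bool).
Decompose tup3/3: A =?= tree(int),  either(option(int), char) =?= T3,  bool =?= bool.
Bind A := tree(int); no other remaining equation mentions A.
Bind T3 := either(option(int), char); no other remaining equation mentions T3. Substituting into the earlier binding gives T := either(either(option(int), char), either(int, tree(bool))).
Delete trivial equation bool =?= bool.
MGU = { R -> char, B -> tree(bool), S -> tree(bool), S2 -> option(bool), T1 -> either(int, tree(bool)), T -> either(either(option(int), char), either(int, tree(bool))), A -> tree(int), T3 -> either(option(int), char) }, so T -> either(either(option(int), char), either(int, tree(bool))).

either(either(option(int), char), either(int, tree(bool)))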